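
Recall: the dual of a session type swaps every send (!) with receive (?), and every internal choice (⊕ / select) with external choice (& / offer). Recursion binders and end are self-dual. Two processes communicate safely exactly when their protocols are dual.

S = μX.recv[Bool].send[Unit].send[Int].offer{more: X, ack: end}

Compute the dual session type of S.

μX.send[Bool].recv[Unit].recv[Int].select{more: X, ack: end}

μX → μX  (binder kept)
  recv[Bool] → send[Bool]
    send[Unit] → recv[Unit]
      send[Int] → recv[Int]
        offer{more,ack} → select{more,ack}  (&→⊕)
          case more:
            X ↦ X
          case ack:
            end ↦ end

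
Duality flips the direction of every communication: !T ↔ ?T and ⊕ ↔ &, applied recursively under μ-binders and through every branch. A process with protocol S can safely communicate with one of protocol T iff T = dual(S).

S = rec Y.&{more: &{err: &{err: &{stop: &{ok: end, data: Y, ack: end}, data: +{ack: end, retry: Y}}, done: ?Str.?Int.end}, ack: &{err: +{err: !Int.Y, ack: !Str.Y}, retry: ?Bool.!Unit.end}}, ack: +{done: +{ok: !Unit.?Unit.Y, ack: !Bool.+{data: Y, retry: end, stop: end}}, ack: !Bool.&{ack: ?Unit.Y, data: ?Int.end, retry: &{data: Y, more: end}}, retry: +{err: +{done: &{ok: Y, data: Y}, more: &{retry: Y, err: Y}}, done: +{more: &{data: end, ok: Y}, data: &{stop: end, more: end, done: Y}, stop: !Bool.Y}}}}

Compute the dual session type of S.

rec Y ↦ rec Y  (μ self-dual)
  &{more,ack} ↦ +{more,ack}  (external→internal)
    • more:
      &{err,ack} ↦ +{err,ack}  (external→internal)
        • err:
          &{err,done} ↦ +{err,done}  (external→internal)
            • err:
              &{stop,data} ↦ +{stop,data}  (external→internal)
                • stop:
                  &{ok,data,ack} ↦ +{ok,data,ack}  (external→internal)
                    • ok:
                      end ↦ end
                    • data:
                      Y ↦ Y
                    • ack:
                      end ↦ end
                • data:
                  +{ack,retry} ↦ &{ack,retry}  (internal→external)
                    • ack:
                      end ↦ end
                    • retry:
                      Y ↦ Y
            • done:
              ?Str ↦ !Str
                ?Int ↦ !Int
                  end ↦ end
        • ack:
          &{err,retry} ↦ +{err,retry}  (external→internal)
            • err:
              +{err,ack} ↦ &{err,ack}  (internal→external)
                • err:
                  !Int ↦ ?Int
                    Y ↦ Y
                • ack:
                  !Str ↦ ?Str
                    Y ↦ Y
            • retry:
              ?Bool ↦ !Bool
                !Unit ↦ ?Unit
                  end ↦ end
    • ack:
      +{done,ack,retry} ↦ &{done,ack,retry}  (internal→external)
        • done:
          +{ok,ack} ↦ &{ok,ack}  (internal→external)
            • ok:
              !Unit ↦ ?Unit
                ?Unit ↦ !Unit
                  Y ↦ Y
            • ack:
              !Bool ↦ ?Bool
                +{data,retry,stop} ↦ &{data,retry,stop}  (internal→external)
                  • data:
                    Y ↦ Y
                  • retry:
                    end ↦ end
                  • stop:
                    end ↦ end
        • ack:
          !Bool ↦ ?Bool
            &{ack,data,retry} ↦ +{ack,data,retry}  (external→internal)
              • ack:
                ?Unit ↦ !Unit
                  Y ↦ Y
              • data:
                ?Int ↦ !Int
                  end ↦ end
              • retry:
                &{data,more} ↦ +{data,more}  (external→internal)
                  • data:
                    Y ↦ Y
                  • more:
                    end ↦ end
        • retry:
          +{err,done} ↦ &{err,done}  (internal→external)
            • err:
              +{done,more} ↦ &{done,more}  (internal→external)
                • done:
                  &{ok,data} ↦ +{ok,data}  (external→internal)
                    • ok:
                      Y ↦ Y
                    • data:
                      Y ↦ Y
                • more:
                  &{retry,err} ↦ +{retry,err}  (external→internal)
                    • retry:
                      Y ↦ Y
                    • err:
                      Y ↦ Y
            • done:
              +{more,data,stop} ↦ &{more,data,stop}  (internal→external)
                • more:
                  &{data,ok} ↦ +{data,ok}  (external→internal)
                    • data:
                      end ↦ end
                    • ok:
                      Y ↦ Y
                • data:
                  &{stop,more,done} ↦ +{stop,more,done}  (external→internal)
                    • stop:
                      end ↦ end
                    • more:
                      end ↦ end
                    • done:
                      Y ↦ Y
                • stop:
                  !Bool ↦ ?Bool
                    Y ↦ Y

rec Y.+{more: +{err: +{err: +{stop: +{ok: end, data: Y, ack: end}, data: &{ack: end, retry: Y}}, done: !Str.!Int.end}, ack: +{err: &{err: ?Int.Y, ack: ?Str.Y}, retry: !Bool.?Unit.end}}, ack: &{done: &{ok: ?Unit.!Unit.Y, ack: ?Bool.&{data: Y, retry: end, stop: end}}, ack: ?Bool.+{ack: !Unit.Y, data: !Int.end, retry: +{data: Y, more: end}}, retry: &{err: &{done: +{ok: Y, data: Y}, more: +{retry: Y, err: Y}}, done: &{more: +{data: end, ok: Y}, data: +{stop: end, more: end, done: Y}, stop: ?Bool.Y}}}}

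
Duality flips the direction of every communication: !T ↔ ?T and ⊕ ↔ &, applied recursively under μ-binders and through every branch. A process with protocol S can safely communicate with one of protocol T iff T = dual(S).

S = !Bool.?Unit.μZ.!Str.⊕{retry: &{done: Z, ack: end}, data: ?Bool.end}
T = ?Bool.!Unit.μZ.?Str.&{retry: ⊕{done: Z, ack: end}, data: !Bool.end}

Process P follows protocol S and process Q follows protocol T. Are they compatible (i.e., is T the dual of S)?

YES

!Bool ‖ ?Bool  match
  ?Unit ‖ !Unit  match
    μZ ‖ μZ  match (μ self-dual)
      !Str ‖ ?Str  match
        ⊕{retry,data} ‖ &{retry,data}  match labels match
          • retry:
            &{done,ack} ‖ ⊕{done,ack}  match labels match
              • done:
                Z ‖ Z  match
              • ack:
                end ‖ end  match
          • data:
            ?Bool ‖ !Bool  match
              end ‖ end  match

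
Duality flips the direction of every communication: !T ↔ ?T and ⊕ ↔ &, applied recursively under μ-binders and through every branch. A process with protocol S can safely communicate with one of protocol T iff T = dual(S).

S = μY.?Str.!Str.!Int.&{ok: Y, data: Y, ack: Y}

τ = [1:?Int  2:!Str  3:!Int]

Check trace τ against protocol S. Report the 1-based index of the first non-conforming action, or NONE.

@1 got ?Int, protocol expects ?Str  ✗

1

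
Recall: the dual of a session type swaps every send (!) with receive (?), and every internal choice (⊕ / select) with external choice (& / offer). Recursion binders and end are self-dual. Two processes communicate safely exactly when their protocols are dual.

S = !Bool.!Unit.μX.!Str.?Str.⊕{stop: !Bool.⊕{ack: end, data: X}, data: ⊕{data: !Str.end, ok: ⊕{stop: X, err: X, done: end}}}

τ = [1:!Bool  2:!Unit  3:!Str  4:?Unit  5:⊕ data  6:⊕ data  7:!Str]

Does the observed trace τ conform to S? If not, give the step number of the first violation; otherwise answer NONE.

4

step 1: !Bool  ok  residual = !Unit.μX.…
step 2: !Unit  ok  residual = μX.…
step 3: !Str  ok  residual = ?Str.⊕{stop: !Bool.⊕{ack: end, data: μX.…}, data: ⊕{data: !Str.end, ok: ⊕{stop: μX.…, err: μX.…, done: end}}}
step 4: got ?Unit, protocol expects ?Str  ✗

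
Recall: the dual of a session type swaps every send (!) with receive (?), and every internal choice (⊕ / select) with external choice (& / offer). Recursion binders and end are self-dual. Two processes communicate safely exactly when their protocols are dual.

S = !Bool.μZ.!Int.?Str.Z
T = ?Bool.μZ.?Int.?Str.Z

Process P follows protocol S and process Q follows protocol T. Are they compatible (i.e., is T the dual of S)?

!Bool vs ?Bool  ok
  μZ vs μZ  ok (rec unchanged)
    !Int vs ?Int  ok
      ?Str vs ?Str  ✗ same direction on both sides — not dual

NO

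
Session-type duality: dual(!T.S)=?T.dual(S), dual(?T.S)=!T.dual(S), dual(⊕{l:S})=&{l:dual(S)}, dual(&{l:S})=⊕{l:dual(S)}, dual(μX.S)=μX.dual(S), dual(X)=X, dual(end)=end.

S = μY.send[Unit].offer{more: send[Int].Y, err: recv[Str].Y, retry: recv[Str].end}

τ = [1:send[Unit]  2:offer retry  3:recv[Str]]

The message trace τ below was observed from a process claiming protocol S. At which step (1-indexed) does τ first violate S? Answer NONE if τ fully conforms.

NONE

[1] send[Unit]  match  residual = offer{more: send[Int].μY.…, err: recv[Str].μY.…, retry: recv[Str].end}
[2] offer retry  match  residual = recv[Str].end
[3] recv[Str]  match  residual = end
all 3 steps conform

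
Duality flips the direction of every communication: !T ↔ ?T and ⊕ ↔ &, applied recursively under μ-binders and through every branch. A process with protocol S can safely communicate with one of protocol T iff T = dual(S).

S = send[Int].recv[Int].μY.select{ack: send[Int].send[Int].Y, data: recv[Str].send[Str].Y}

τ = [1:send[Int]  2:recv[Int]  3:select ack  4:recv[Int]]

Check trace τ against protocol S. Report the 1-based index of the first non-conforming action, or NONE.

[1] send[Int]  match  now at recv[Int].μY.…
[2] recv[Int]  match  now at μY.…
[3] select ack  match  now at send[Int].send[Int].μY.…
[4] got recv[Int], protocol expects send[Int]  ✗

4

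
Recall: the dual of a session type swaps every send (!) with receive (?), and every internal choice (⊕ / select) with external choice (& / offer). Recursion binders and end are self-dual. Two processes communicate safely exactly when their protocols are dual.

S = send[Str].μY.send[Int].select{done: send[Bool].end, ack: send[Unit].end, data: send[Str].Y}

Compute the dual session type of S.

send[Str] = recv[Str]
  μY = μY  (binder kept)
    send[Int] = recv[Int]
      select{done,ack,data} = offer{done,ack,data}  (select→offer)
        • done:
          send[Bool] = recv[Bool]
            dual(end) = end
        • ack:
          send[Unit] = recv[Unit]
            dual(end) = end
        • data:
          send[Str] = recv[Str]
            dual(Y) = Y

recv[Str].μY.recv[Int].offer{done: recv[Bool].end, ack: recv[Unit].end, data: recv[Str].Y}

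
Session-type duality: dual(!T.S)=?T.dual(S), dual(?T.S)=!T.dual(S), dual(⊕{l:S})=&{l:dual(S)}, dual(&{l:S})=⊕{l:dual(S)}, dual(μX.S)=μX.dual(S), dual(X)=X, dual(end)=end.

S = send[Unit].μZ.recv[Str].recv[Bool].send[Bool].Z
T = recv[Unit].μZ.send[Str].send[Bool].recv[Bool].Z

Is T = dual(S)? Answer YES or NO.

YES

send[Unit] ‖ recv[Unit]  ✓
  μZ ‖ μZ  ✓ (binder kept)
    recv[Str] ‖ send[Str]  ✓
      recv[Bool] ‖ send[Bool]  ✓
        send[Bool] ‖ recv[Bool]  ✓
          Z ‖ Z  ✓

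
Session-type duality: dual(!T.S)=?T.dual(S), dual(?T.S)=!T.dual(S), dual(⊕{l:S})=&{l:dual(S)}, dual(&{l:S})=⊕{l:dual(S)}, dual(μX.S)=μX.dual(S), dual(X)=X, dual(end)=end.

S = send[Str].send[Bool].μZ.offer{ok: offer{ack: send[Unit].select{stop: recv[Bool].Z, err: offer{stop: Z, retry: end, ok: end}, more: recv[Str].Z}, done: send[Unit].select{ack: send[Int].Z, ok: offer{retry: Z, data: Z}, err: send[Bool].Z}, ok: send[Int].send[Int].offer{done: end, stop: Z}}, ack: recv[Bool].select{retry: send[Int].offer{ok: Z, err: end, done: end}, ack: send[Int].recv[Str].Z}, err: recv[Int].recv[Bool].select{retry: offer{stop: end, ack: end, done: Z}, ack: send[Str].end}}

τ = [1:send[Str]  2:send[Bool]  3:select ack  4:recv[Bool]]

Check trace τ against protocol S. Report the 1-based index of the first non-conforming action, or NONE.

[1] send[Str]  ✓  residual = send[Bool].μZ.…
[2] send[Bool]  ✓  residual = μZ.…
[3] got select ack, protocol expects offer ok or offer ack or offer err  ✗

3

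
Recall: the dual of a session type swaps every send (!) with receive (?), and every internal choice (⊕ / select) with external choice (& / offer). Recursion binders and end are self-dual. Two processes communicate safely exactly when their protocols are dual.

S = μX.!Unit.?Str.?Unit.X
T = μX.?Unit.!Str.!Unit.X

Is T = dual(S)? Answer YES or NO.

μX ‖ μX  ok (rec unchanged)
  !Unit ‖ ?Unit  ok
    ?Str ‖ !Str  ok
      ?Unit ‖ !Unit  ok
        X ‖ X  ok

YES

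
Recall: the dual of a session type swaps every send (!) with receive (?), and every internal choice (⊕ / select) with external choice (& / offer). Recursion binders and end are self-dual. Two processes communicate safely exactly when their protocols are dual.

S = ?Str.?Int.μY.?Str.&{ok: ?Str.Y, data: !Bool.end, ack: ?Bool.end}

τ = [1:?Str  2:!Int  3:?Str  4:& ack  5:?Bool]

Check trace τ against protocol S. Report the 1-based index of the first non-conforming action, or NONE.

step 1: ?Str  match  cont: ?Int.μY.…
step 2: got !Int, protocol expects ?Int  ✗

2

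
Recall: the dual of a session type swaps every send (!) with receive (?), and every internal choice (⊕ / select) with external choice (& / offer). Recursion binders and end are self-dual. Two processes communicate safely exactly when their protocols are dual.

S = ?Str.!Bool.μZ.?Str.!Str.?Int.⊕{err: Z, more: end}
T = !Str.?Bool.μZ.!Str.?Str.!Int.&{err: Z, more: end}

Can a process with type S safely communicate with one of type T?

?Str vs !Str  match
  !Bool vs ?Bool  match
    μZ vs μZ  match (rec unchanged)
      ?Str vs !Str  match
        !Str vs ?Str  match
          ?Int vs !Int  match
            ⊕{err,more} vs &{err,more}  match label sets agree
              • err:
                Z vs Z  match
              • more:
                end vs end  match

YES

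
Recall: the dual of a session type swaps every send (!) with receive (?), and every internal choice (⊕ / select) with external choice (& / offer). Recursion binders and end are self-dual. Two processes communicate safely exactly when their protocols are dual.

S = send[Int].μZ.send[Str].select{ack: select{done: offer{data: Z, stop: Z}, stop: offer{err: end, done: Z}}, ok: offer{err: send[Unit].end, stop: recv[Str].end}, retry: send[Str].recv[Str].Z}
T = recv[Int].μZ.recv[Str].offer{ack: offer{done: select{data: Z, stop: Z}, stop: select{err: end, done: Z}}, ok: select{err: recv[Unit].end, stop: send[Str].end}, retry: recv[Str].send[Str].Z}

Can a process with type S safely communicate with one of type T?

send[Int] | recv[Int]  match
  μZ | μZ  match (binder kept)
    send[Str] | recv[Str]  match
      select{ack,ok,retry} | offer{ack,ok,retry}  match label sets agree
        case ack:
          select{done,stop} | offer{done,stop}  match label sets agree
            case done:
              offer{data,stop} | select{data,stop}  match label sets agree
                case data:
                  Z | Z  match
                case stop:
                  Z | Z  match
            case stop:
              offer{err,done} | select{err,done}  match label sets agree
                case err:
                  end | end  match
                case done:
                  Z | Z  match
        case ok:
          offer{err,stop} | select{err,stop}  match label sets agree
            case err:
              send[Unit] | recv[Unit]  match
                end | end  match
            case stop:
              recv[Str] | send[Str]  match
                end | end  match
        case retry:
          send[Str] | recv[Str]  match
            recv[Str] | send[Str]  match
              Z | Z  match

YES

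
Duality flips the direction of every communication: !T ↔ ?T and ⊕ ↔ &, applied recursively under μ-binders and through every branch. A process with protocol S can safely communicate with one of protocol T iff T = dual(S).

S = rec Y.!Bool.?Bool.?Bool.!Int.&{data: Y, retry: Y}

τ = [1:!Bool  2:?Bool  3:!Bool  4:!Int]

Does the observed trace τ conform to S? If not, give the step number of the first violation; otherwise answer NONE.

step 1: !Bool  ✓  state: ?Bool.?Bool.!Int.&{data: rec Y.…, retry: rec Y.…}
step 2: ?Bool  ✓  state: ?Bool.!Int.&{data: rec Y.…, retry: rec Y.…}
step 3: got !Bool, protocol expects ?Bool  ✗

3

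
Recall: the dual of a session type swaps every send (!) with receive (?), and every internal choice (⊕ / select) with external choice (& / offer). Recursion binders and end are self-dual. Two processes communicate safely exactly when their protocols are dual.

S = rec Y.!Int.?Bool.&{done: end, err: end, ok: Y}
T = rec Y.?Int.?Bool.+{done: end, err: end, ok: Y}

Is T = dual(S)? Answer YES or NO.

rec Y ‖ rec Y  ✓ (binder kept)
  !Int ‖ ?Int  ✓
    ?Bool ‖ ?Bool  ✗ same direction on both sides — not dual

NO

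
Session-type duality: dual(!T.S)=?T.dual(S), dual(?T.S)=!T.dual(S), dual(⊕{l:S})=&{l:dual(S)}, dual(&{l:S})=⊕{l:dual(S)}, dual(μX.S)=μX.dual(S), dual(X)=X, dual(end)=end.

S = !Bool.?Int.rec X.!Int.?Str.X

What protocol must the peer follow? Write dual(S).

?Bool.!Int.rec X.?Int.!Str.X

!Bool ↦ ?Bool
  ?Int ↦ !Int
    rec X ↦ rec X  (μ self-dual)
      !Int ↦ ?Int
        ?Str ↦ !Str
          X self-dual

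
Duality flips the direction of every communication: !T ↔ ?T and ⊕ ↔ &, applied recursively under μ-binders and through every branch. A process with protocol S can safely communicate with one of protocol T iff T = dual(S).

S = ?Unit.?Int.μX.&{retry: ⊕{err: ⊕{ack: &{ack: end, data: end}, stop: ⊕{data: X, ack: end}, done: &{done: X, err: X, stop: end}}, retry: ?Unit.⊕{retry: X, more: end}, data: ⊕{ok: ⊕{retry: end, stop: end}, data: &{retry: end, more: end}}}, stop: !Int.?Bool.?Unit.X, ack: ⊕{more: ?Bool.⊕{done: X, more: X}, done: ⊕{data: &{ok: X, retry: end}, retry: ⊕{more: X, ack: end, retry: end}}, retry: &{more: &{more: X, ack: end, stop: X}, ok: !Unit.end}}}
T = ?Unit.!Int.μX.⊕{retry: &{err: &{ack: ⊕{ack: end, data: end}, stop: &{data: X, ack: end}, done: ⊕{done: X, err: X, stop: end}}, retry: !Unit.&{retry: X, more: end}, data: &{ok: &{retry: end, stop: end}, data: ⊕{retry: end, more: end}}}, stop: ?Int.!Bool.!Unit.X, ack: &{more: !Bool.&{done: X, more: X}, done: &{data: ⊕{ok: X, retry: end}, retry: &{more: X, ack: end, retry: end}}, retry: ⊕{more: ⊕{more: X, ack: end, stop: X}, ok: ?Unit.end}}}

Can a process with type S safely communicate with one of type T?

NO

?Unit | ?Unit  ✗ same direction on both sides — not dual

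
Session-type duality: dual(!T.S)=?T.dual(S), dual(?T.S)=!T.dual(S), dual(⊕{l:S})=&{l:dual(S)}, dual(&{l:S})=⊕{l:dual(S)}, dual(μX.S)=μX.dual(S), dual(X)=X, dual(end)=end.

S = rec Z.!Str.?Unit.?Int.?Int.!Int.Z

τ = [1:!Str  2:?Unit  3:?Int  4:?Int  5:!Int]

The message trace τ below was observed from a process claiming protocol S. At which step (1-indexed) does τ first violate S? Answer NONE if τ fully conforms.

@1 !Str  ✓  cont: ?Unit.?Int.?Int.!Int.rec Z.…
@2 ?Unit  ✓  cont: ?Int.?Int.!Int.rec Z.…
@3 ?Int  ✓  cont: ?Int.!Int.rec Z.…
@4 ?Int  ✓  cont: !Int.rec Z.…
@5 !Int  ✓  cont: rec Z.…
all 5 steps conform

NONE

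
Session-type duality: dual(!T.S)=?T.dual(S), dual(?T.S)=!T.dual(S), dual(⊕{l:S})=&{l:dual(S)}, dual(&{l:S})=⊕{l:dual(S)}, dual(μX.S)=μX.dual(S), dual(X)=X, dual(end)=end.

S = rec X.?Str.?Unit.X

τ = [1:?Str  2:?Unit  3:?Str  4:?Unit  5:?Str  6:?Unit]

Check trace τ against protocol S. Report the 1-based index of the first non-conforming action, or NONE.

[1] ?Str  match  residual = ?Unit.rec X.…
[2] ?Unit  match  residual = rec X.…
[3] ?Str  match  residual = ?Unit.rec X.…
[4] ?Unit  match  residual = rec X.…
[5] ?Str  match  residual = ?Unit.rec X.…
[6] ?Unit  match  residual = rec X.…
τ conforms to S (length 6)

NONE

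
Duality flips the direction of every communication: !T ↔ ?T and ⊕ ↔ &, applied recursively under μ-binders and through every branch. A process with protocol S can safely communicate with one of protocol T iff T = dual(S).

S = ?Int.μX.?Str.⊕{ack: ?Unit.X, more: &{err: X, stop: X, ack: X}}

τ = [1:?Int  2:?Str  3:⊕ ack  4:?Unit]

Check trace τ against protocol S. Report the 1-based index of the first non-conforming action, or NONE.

NONE

@1 ?Int  match  now at μX.…
@2 ?Str  match  now at ⊕{ack: ?Unit.μX.…, more: &{err: μX.…, stop: μX.…, ack: μX.…}}
@3 ⊕ ack  match  now at ?Unit.μX.…
@4 ?Unit  match  now at μX.…
all 4 steps conform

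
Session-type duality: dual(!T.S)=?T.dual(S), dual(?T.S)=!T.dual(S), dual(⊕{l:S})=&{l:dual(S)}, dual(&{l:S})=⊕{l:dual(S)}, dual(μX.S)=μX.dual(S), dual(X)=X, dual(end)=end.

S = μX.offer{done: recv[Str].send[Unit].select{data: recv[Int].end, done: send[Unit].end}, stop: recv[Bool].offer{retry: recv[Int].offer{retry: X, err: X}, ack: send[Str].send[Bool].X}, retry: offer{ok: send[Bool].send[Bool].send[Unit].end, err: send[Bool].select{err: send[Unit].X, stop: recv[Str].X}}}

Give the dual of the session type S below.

μX = μX  (binder kept)
  offer{done,stop,retry} = select{done,stop,retry}  (offer→select)
    • done:
      recv[Str] = send[Str]
        send[Unit] = recv[Unit]
          select{data,done} = offer{data,done}  (⊕→&)
            • data:
              recv[Int] = send[Int]
                dual(end) = end
            • done:
              send[Unit] = recv[Unit]
                dual(end) = end
    • stop:
      recv[Bool] = send[Bool]
        offer{retry,ack} = select{retry,ack}  (offer→select)
          • retry:
            recv[Int] = send[Int]
              offer{retry,err} = select{retry,err}  (offer→select)
                • retry:
                  dual(X) = X
                • err:
                  dual(X) = X
          • ack:
            send[Str] = recv[Str]
              send[Bool] = recv[Bool]
                dual(X) = X
    • retry:
      offer{ok,err} = select{ok,err}  (offer→select)
        • ok:
          send[Bool] = recv[Bool]
            send[Bool] = recv[Bool]
              send[Unit] = recv[Unit]
                dual(end) = end
        • err:
          send[Bool] = recv[Bool]
            select{err,stop} = offer{err,stop}  (⊕→&)
              • err:
                send[Unit] = recv[Unit]
                  dual(X) = X
              • stop:
                recv[Str] = send[Str]
                  dual(X) = X

μX.select{done: send[Str].recv[Unit].offer{data: send[Int].end, done: recv[Unit].end}, stop: send[Bool].select{retry: send[Int].select{retry: X, err: X}, ack: recv[Str].recv[Bool].X}, retry: select{ok: recv[Bool].recv[Bool].recv[Unit].end, err: recv[Bool].offer{err: recv[Unit].X, stop: send[Str].X}}}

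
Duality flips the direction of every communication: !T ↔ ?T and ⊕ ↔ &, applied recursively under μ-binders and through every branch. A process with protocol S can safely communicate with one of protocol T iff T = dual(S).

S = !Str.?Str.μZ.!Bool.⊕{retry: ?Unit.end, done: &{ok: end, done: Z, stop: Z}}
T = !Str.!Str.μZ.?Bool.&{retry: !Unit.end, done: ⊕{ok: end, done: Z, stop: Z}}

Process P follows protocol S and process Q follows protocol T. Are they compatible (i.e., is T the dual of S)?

!Str | !Str  ✗ same direction on both sides — not dual

NO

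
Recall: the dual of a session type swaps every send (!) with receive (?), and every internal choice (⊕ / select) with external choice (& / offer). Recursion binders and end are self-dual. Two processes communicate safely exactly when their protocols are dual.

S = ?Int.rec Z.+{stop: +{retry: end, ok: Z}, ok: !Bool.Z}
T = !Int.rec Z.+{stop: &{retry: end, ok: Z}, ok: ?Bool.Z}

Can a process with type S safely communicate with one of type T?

?Int ‖ !Int  match
  rec Z ‖ rec Z  match (rec unchanged)
    +{stop,ok} ‖ +{stop,ok}  ✗ choice polarity not flipped — not dual

NO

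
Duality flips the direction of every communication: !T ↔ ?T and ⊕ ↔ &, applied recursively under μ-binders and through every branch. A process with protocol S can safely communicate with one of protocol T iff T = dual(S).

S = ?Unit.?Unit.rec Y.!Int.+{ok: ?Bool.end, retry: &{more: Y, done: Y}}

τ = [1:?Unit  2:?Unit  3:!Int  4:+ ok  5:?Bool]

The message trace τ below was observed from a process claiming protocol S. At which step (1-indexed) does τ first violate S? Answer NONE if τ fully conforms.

step 1: ?Unit  ok  residual = ?Unit.rec Y.…
step 2: ?Unit  ok  residual = rec Y.…
step 3: !Int  ok  residual = +{ok: ?Bool.end, retry: &{more: rec Y.…, done: rec Y.…}}
step 4: + ok  ok  residual = ?Bool.end
step 5: ?Bool  ok  residual = end
all 5 steps conform

NONE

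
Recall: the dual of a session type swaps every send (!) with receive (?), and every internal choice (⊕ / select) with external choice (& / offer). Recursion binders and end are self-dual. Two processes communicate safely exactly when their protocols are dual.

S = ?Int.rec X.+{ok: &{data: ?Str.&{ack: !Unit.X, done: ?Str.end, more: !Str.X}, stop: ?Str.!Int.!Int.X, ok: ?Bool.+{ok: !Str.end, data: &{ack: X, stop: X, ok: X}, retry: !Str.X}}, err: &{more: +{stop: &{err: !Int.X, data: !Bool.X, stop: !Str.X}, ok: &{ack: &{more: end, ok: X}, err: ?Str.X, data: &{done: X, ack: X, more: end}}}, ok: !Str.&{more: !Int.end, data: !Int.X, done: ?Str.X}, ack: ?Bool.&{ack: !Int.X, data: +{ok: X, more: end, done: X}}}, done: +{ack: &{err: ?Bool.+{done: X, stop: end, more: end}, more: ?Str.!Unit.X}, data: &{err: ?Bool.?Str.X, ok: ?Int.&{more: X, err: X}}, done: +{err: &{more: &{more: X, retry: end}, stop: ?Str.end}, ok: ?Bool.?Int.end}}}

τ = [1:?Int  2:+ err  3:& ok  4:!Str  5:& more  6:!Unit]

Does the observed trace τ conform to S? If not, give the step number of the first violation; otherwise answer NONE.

[1] ?Int  ✓  residual = rec X.…
[2] + err  ✓  residual = &{more: +{stop: &{err: !Int.rec X.…, data: !Bool.rec X.…, stop: !Str.rec X.…}, ok: &{ack: &{more: end, ok: rec X.…}, err: ?Str.rec X.…, data: &{done: rec X.…, ack: rec X.…, more: end}}}, ok: !Str.&{more: !Int.end, data: !Int.rec X.…, done: ?Str.rec X.…}, ack: ?Bool.&{ack: !Int.rec X.…, data: +{ok: rec X.…, more: end, done: rec X.…}}}
[3] & ok  ✓  residual = !Str.&{more: !Int.end, data: !Int.rec X.…, done: ?Str.rec X.…}
[4] !Str  ✓  residual = &{more: !Int.end, data: !Int.rec X.…, done: ?Str.rec X.…}
[5] & more  ✓  residual = !Int.end
[6] got !Unit, protocol expects !Int  ✗

6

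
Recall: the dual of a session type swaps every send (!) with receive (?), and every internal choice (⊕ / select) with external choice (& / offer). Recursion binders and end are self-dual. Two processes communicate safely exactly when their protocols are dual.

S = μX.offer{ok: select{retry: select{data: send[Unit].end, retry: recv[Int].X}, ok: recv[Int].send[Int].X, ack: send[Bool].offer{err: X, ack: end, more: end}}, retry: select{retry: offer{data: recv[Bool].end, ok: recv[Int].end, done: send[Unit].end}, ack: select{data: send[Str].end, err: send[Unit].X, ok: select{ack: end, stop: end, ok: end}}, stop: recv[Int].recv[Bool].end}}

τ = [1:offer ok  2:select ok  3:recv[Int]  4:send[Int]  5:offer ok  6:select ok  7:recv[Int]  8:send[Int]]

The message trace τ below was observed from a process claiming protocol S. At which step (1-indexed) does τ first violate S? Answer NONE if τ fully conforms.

NONE

@1 offer ok  match  now at select{retry: select{data: send[Unit].end, retry: recv[Int].μX.…}, ok: recv[Int].send[Int].μX.…, ack: send[Bool].offer{err: μX.…, ack: end, more: end}}
@2 select ok  match  now at recv[Int].send[Int].μX.…
@3 recv[Int]  match  now at send[Int].μX.…
@4 send[Int]  match  now at μX.…
@5 offer ok  match  now at select{retry: select{data: send[Unit].end, retry: recv[Int].μX.…}, ok: recv[Int].send[Int].μX.…, ack: send[Bool].offer{err: μX.…, ack: end, more: end}}
@6 select ok  match  now at recv[Int].send[Int].μX.…
@7 recv[Int]  match  now at send[Int].μX.…
@8 send[Int]  match  now at μX.…
all 8 steps conform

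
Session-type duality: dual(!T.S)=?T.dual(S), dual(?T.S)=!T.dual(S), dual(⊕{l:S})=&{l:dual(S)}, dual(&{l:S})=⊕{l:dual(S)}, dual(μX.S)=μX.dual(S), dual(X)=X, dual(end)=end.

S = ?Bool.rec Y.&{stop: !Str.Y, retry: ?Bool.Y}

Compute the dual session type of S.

?Bool ↦ !Bool
  rec Y ↦ rec Y  (rec unchanged)
    &{stop,retry} ↦ +{stop,retry}  (&→⊕)
      case stop:
        !Str ↦ ?Str
          Y ↦ Y
      case retry:
        ?Bool ↦ !Bool
          Y ↦ Y

!Bool.rec Y.+{stop: ?Str.Y, retry: !Bool.Y}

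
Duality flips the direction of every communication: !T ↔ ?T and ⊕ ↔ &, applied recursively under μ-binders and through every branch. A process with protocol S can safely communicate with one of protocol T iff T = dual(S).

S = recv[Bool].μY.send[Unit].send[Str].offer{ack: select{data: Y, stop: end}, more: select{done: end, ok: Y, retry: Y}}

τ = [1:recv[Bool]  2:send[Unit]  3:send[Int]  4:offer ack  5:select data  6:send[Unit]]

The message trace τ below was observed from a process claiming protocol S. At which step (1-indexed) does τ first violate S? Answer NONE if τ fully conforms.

3

@1 recv[Bool]  match  now at μY.…
@2 send[Unit]  match  now at send[Str].offer{ack: select{data: μY.…, stop: end}, more: select{done: end, ok: μY.…, retry: μY.…}}
@3 got send[Int], protocol expects send[Str]  ✗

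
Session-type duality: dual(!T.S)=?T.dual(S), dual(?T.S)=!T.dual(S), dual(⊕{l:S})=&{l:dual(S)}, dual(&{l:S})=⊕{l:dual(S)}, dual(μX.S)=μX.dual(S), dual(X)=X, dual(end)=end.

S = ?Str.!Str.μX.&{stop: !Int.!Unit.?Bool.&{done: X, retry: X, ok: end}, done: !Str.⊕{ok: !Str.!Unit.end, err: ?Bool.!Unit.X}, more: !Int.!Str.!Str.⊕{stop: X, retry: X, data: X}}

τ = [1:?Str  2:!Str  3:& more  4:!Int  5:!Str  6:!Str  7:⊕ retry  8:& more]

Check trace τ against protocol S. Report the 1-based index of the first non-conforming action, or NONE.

NONE

step 1: ?Str  ✓  now at !Str.μX.…
step 2: !Str  ✓  now at μX.…
step 3: & more  ✓  now at !Int.!Str.!Str.⊕{stop: μX.…, retry: μX.…, data: μX.…}
step 4: !Int  ✓  now at !Str.!Str.⊕{stop: μX.…, retry: μX.…, data: μX.…}
step 5: !Str  ✓  now at !Str.⊕{stop: μX.…, retry: μX.…, data: μX.…}
step 6: !Str  ✓  now at ⊕{stop: μX.…, retry: μX.…, data: μX.…}
step 7: ⊕ retry  ✓  now at μX.…
step 8: & more  ✓  now at !Int.!Str.!Str.⊕{stop: μX.…, retry: μX.…, data: μX.…}
τ conforms to S (length 8)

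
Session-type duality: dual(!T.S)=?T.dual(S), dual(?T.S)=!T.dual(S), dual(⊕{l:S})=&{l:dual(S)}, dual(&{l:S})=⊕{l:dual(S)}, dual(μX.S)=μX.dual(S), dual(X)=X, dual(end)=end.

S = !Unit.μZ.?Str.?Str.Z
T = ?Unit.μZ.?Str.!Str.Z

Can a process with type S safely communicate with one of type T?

!Unit ‖ ?Unit  ok
  μZ ‖ μZ  ok (μ self-dual)
    ?Str ‖ ?Str  ✗ same direction on both sides — not dual

NO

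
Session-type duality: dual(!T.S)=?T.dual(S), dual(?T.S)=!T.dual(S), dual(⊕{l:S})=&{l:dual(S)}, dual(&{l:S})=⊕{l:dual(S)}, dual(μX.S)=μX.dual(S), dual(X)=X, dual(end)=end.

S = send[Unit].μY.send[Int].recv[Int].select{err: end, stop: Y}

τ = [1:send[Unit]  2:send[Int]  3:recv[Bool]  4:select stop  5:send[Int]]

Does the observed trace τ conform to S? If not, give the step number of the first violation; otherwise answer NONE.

@1 send[Unit]  match  now at μY.…
@2 send[Int]  match  now at recv[Int].select{err: end, stop: μY.…}
@3 got recv[Bool], protocol expects recv[Int]  ✗

3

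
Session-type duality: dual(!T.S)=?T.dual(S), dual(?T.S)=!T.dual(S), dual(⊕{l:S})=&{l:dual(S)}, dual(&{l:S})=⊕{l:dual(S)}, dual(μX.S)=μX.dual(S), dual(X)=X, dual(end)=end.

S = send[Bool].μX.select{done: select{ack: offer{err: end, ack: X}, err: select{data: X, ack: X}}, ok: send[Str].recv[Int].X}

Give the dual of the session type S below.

send[Bool] = recv[Bool]
  μX = μX  (binder kept)
    select{done,ok} = offer{done,ok}  (⊕→&)
      • done:
        select{ack,err} = offer{ack,err}  (⊕→&)
          • ack:
            offer{err,ack} = select{err,ack}  (external→internal)
              • err:
                end self-dual
              • ack:
                X self-dual
          • err:
            select{data,ack} = offer{data,ack}  (⊕→&)
              • data:
                X self-dual
              • ack:
                X self-dual
      • ok:
        send[Str] = recv[Str]
          recv[Int] = send[Int]
            X self-dual

recv[Bool].μX.offer{done: offer{ack: select{err: end, ack: X}, err: offer{data: X, ack: X}}, ok: recv[Str].send[Int].X}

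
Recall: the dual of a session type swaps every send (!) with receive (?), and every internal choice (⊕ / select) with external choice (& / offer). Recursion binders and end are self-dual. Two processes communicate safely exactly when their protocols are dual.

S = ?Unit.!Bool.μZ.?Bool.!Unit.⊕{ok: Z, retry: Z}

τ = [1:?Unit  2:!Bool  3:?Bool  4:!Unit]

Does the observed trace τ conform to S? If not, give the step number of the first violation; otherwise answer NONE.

NONE

[1] ?Unit  match  now at !Bool.μZ.…
[2] !Bool  match  now at μZ.…
[3] ?Bool  match  now at !Unit.⊕{ok: μZ.…, retry: μZ.…}
[4] !Unit  match  now at ⊕{ok: μZ.…, retry: μZ.…}
all 4 steps conform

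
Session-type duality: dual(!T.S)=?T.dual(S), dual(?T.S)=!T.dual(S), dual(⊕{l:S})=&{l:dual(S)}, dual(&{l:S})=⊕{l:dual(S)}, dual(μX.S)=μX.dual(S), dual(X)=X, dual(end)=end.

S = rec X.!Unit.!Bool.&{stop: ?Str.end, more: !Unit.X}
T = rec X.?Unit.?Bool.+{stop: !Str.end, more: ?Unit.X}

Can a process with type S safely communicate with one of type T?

rec X ‖ rec X  ok (rec unchanged)
  !Unit ‖ ?Unit  ok
    !Bool ‖ ?Bool  ok
      &{stop,more} ‖ +{stop,more}  ok labels match
        case stop:
          ?Str ‖ !Str  ok
            end ‖ end  ok
        case more:
          !Unit ‖ ?Unit  ok
            X ‖ X  ok

YES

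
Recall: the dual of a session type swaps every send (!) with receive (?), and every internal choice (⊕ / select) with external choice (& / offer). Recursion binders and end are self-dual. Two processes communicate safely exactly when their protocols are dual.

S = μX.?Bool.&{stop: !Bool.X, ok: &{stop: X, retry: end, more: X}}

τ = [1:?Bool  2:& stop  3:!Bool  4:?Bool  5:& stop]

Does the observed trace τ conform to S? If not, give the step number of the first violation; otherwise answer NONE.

NONE

[1] ?Bool  ok  cont: &{stop: !Bool.μX.…, ok: &{stop: μX.…, retry: end, more: μX.…}}
[2] & stop  ok  cont: !Bool.μX.…
[3] !Bool  ok  cont: μX.…
[4] ?Bool  ok  cont: &{stop: !Bool.μX.…, ok: &{stop: μX.…, retry: end, more: μX.…}}
[5] & stop  ok  cont: !Bool.μX.…
τ conforms to S (length 5)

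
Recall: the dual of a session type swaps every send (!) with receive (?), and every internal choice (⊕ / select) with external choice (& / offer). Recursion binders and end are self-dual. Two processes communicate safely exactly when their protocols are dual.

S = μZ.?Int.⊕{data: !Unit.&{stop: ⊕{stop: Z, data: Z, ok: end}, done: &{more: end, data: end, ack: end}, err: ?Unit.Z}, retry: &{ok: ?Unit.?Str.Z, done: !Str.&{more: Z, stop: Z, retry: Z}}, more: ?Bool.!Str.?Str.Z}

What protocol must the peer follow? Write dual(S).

μZ.!Int.&{data: ?Unit.⊕{stop: &{stop: Z, data: Z, ok: end}, done: ⊕{more: end, data: end, ack: end}, err: !Unit.Z}, retry: ⊕{ok: !Unit.!Str.Z, done: ?Str.⊕{more: Z, stop: Z, retry: Z}}, more: !Bool.?Str.!Str.Z}

μZ → μZ  (μ self-dual)
  ?Int → !Int
    ⊕{data,retry,more} → &{data,retry,more}  (select→offer)
      case data:
        !Unit → ?Unit
          &{stop,done,err} → ⊕{stop,done,err}  (&→⊕)
            case stop:
              ⊕{stop,data,ok} → &{stop,data,ok}  (select→offer)
                case stop:
                  Z ↦ Z
                case data:
                  Z ↦ Z
                case ok:
                  end ↦ end
            case done:
              &{more,data,ack} → ⊕{more,data,ack}  (&→⊕)
                case more:
                  end ↦ end
                case data:
                  end ↦ end
                case ack:
                  end ↦ end
            case err:
              ?Unit → !Unit
                Z ↦ Z
      case retry:
        &{ok,done} → ⊕{ok,done}  (&→⊕)
          case ok:
            ?Unit → !Unit
              ?Str → !Str
                Z ↦ Z
          case done:
            !Str → ?Str
              &{more,stop,retry} → ⊕{more,stop,retry}  (&→⊕)
                case more:
                  Z ↦ Z
                case stop:
                  Z ↦ Z
                case retry:
                  Z ↦ Z
      case more:
        ?Bool → !Bool
          !Str → ?Str
            ?Str → !Str
              Z ↦ Z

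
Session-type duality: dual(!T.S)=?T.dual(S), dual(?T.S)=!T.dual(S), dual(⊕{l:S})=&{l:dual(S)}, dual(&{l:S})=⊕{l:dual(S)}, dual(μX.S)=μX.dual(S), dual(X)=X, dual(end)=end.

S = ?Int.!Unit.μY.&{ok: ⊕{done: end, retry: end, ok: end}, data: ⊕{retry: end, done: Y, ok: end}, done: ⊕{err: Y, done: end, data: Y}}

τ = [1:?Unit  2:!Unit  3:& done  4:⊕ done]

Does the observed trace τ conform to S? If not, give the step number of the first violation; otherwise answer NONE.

1

step 1: got ?Unit, protocol expects ?Int  ✗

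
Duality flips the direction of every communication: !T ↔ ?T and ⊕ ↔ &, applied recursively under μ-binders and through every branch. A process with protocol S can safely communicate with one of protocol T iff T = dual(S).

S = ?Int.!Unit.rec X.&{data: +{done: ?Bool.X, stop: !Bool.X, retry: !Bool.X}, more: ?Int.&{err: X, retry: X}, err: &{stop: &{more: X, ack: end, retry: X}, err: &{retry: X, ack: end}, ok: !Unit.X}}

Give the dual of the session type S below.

?Int ↦ !Int
  !Unit ↦ ?Unit
    rec X ↦ rec X  (μ self-dual)
      &{data,more,err} ↦ +{data,more,err}  (external→internal)
        case data:
          +{done,stop,retry} ↦ &{done,stop,retry}  (internal→external)
            case done:
              ?Bool ↦ !Bool
                X ↦ X
            case stop:
              !Bool ↦ ?Bool
                X ↦ X
            case retry:
              !Bool ↦ ?Bool
                X ↦ X
        case more:
          ?Int ↦ !Int
            &{err,retry} ↦ +{err,retry}  (external→internal)
              case err:
                X ↦ X
              case retry:
                X ↦ X
        case err:
          &{stop,err,ok} ↦ +{stop,err,ok}  (external→internal)
            case stop:
              &{more,ack,retry} ↦ +{more,ack,retry}  (external→internal)
                case more:
                  X ↦ X
                case ack:
                  end ↦ end
                case retry:
                  X ↦ X
            case err:
              &{retry,ack} ↦ +{retry,ack}  (external→internal)
                case retry:
                  X ↦ X
                case ack:
                  end ↦ end
            case ok:
              !Unit ↦ ?Unit
                X ↦ X

!Int.?Unit.rec X.+{data: &{done: !Bool.X, stop: ?Bool.X, retry: ?Bool.X}, more: !Int.+{err: X, retry: X}, err: +{stop: +{more: X, ack: end, retry: X}, err: +{retry: X, ack: end}, ok: ?Unit.X}}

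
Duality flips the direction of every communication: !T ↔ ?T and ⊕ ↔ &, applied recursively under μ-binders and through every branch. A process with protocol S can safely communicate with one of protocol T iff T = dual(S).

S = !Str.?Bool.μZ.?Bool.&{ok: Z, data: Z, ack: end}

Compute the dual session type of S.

!Str = ?Str
  ?Bool = !Bool
    μZ = μZ  (μ self-dual)
      ?Bool = !Bool
        &{ok,data,ack} = ⊕{ok,data,ack}  (external→internal)
          case ok:
            Z ↦ Z
          case data:
            Z ↦ Z
          case ack:
            end ↦ end

?Str.!Bool.μZ.!Bool.⊕{ok: Z, data: Z, ack: end}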